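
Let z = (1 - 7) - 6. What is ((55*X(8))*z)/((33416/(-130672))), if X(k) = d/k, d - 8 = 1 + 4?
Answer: 17518215/4177 ≈ 4194.0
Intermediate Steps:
z = -12 (z = -6 - 6 = -12)
d = 13 (d = 8 + (1 + 4) = 8 + 5 = 13)
X(k) = 13/k
((55*X(8))*z)/((33416/(-130672))) = ((55*(13/8))*(-12))/((33416/(-130672))) = ((55*(13*(⅛)))*(-12))/((33416*(-1/130672))) = ((55*(13/8))*(-12))/(-4177/16334) = ((715/8)*(-12))*(-16334/4177) = -2145/2*(-16334/4177) = 17518215/4177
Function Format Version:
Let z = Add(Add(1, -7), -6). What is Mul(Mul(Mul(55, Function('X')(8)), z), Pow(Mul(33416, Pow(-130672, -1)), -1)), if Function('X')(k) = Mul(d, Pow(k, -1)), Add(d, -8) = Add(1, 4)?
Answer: Rational(17518215, 4177) ≈ 4194.0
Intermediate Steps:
z = -12 (z = Add(-6, -6) = -12)
d = 13 (d = Add(8, Add(1, 4)) = Add(8, 5) = 13)
Function('X')(k) = Mul(13, Pow(k, -1))
Mul(Mul(Mul(55, Function('X')(8)), z), Pow(Mul(33416, Pow(-130672, -1)), -1)) = Mul(Mul(Mul(55, Mul(13, Pow(8, -1))), -12), Pow(Mul(33416, Pow(-130672, -1)), -1)) = Mul(Mul(Mul(55, Mul(13, Rational(1, 8))), -12), Pow(Mul(33416, Rational(-1, 130672)), -1)) = Mul(Mul(Mul(55, Rational(13, 8)), -12), Pow(Rational(-4177, 16334), -1)) = Mul(Mul(Rational(715, 8), -12), Rational(-16334, 4177)) = Mul(Rational(-2145, 2), Rational(-16334, 4177)) = Rational(17518215, 4177)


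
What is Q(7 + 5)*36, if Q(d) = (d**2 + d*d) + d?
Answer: 10800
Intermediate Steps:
Q(d) = d + 2*d**2 (Q(d) = (d**2 + d**2) + d = 2*d**2 + d = d + 2*d**2)
Q(7 + 5)*36 = ((7 + 5)*(1 + 2*(7 + 5)))*36 = (12*(1 + 2*12))*36 = (12*(1 + 24))*36 = (12*25)*36 = 300*36 = 10800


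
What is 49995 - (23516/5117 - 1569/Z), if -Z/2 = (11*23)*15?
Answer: 647173598279/12946010 ≈ 49990.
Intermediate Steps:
Z = -7590 (Z = -2*11*23*15 = -506*15 = -2*3795 = -7590)
49995 - (23516/5117 - 1569/Z) = 49995 - (23516/5117 - 1569/(-7590)) = 49995 - (23516*(1/5117) - 1569*(-1/7590)) = 49995 - (23516/5117 + 523/2530) = 49995 - 1*62171671/12946010 = 49995 - 62171671/12946010 = 647173598279/12946010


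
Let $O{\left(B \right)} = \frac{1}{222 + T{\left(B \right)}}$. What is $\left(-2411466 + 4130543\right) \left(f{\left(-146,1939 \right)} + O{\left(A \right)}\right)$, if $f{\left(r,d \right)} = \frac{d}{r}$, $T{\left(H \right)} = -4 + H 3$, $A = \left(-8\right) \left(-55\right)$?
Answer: $- \frac{17555991441}{769} \approx -2.283 \cdot 10^{7}$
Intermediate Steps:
$A = 440$
$T{\left(H \right)} = -4 + 3 H$
$O{\left(B \right)} = \frac{1}{218 + 3 B}$ ($O{\left(B \right)} = \frac{1}{222 + \left(-4 + 3 B\right)} = \frac{1}{218 + 3 B}$)
$\left(-2411466 + 4130543\right) \left(f{\left(-146,1939 \right)} + O{\left(A \right)}\right) = \left(-2411466 + 4130543\right) \left(\frac{1939}{-146} + \frac{1}{218 + 3 \cdot 440}\right) = 1719077 \left(1939 \left(- \frac{1}{146}\right) + \frac{1}{218 + 1320}\right) = 1719077 \left(- \frac{1939}{146} + \frac{1}{1538}\right) = 1719077 \left(- \frac{745509}{56137}\right) = - \frac{17555991441}{769}$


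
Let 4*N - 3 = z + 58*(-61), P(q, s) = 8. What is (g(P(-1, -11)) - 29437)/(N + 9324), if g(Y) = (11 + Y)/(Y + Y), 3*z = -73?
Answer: -1412919/404840 ≈ -3.4901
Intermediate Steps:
z = -73/3 (z = (⅓)*(-73) = -73/3 ≈ -24.333)
g(Y) = (11 + Y)/(2*Y) (g(Y) = (11 + Y)/((2*Y)) = (11 + Y)*(1/(2*Y)) = (11 + Y)/(2*Y))
N = -5339/6 (N = ¾ + (-73/3 + 58*(-61))/4 = ¾ + (-73/3 - 3538)/4 = ¾ + (¼)*(-10687/3) = ¾ - 10687/12 = -5339/6 ≈ -889.83)
(g(P(-1, -11)) - 29437)/(N + 9324) = ((½)*(11 + 8)/8 - 29437)/(-5339/6 + 9324) = ((½)*(⅛)*19 - 29437)/(50605/6) = (19/16 - 29437)*(6/50605) = -470973/16*6/50605 = -1412919/404840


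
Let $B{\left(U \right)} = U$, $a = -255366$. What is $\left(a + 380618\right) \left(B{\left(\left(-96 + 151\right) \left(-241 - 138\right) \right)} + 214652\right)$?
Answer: $24274714364$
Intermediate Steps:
$\left(a + 380618\right) \left(B{\left(\left(-96 + 151\right) \left(-241 - 138\right) \right)} + 214652\right) = \left(-255366 + 380618\right) \left(\left(-96 + 151\right) \left(-241 - 138\right) + 214652\right) = 125252 \left(55 \left(-379\right) + 214652\right) = 125252 \left(-20845 + 214652\right) = 125252 \cdot 193807 = 24274714364$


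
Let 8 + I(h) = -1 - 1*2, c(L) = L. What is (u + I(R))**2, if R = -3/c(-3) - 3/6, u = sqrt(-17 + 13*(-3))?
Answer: 65 - 44*I*sqrt(14) ≈ 65.0 - 164.63*I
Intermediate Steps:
u = 2*I*sqrt(14) (u = sqrt(-17 - 39) = sqrt(-56) = 2*I*sqrt(14) ≈ 7.4833*I)
R = 1/2 (R = -3/(-3) - 3/6 = -3*(-1/3) - 3*1/6 = 1 - 1/2 = 1/2 ≈ 0.50000)
I(h) = -11 (I(h) = -8 + (-1 - 1*2) = -8 + (-1 - 2) = -8 - 3 = -11)
(u + I(R))**2 = (2*I*sqrt(14) - 11)**2 = (-11 + 2*I*sqrt(14))**2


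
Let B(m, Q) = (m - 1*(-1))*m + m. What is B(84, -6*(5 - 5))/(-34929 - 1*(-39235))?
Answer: 3612/2153 ≈ 1.6777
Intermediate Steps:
B(m, Q) = m + m*(1 + m) (B(m, Q) = (m + 1)*m + m = (1 + m)*m + m = m*(1 + m) + m = m + m*(1 + m))
B(84, -6*(5 - 5))/(-34929 - 1*(-39235)) = (84*(2 + 84))/(-34929 - 1*(-39235)) = (84*86)/(-34929 + 39235) = 7224/4306 = 7224*(1/4306) = 3612/2153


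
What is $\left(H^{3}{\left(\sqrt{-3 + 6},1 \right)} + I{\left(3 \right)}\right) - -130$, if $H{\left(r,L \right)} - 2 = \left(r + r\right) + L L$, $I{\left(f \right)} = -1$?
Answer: $264 + 78 \sqrt{3} \approx 399.1$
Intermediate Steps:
$H{\left(r,L \right)} = 2 + L^{2} + 2 r$ ($H{\left(r,L \right)} = 2 + \left(\left(r + r\right) + L L\right) = 2 + \left(2 r + L^{2}\right) = 2 + \left(L^{2} + 2 r\right) = 2 + L^{2} + 2 r$)
$\left(H^{3}{\left(\sqrt{-3 + 6},1 \right)} + I{\left(3 \right)}\right) - -130 = \left(\left(2 + 1^{2} + 2 \sqrt{-3 + 6}\right)^{3} - 1\right) - -130 = \left(\left(2 + 1 + 2 \sqrt{3}\right)^{3} - 1\right) + 130 = \left(\left(3 + 2 \sqrt{3}\right)^{3} - 1\right) + 130 = \left(-1 + \left(3 + 2 \sqrt{3}\right)^{3}\right) + 130 = 129 + \left(3 + 2 \sqrt{3}\right)^{3}$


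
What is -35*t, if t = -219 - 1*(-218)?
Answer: 35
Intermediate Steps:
t = -1 (t = -219 + 218 = -1)
-35*t = -35*(-1) = 35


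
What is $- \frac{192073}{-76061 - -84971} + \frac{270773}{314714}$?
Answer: $- \frac{14508868673}{701025435} \approx -20.697$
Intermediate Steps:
$- \frac{192073}{-76061 - -84971} + \frac{270773}{314714} = - \frac{192073}{-76061 + 84971} + 270773 \cdot \frac{1}{314714} = - \frac{192073}{8910} + \frac{270773}{314714} = - \frac{14508868673}{701025435}$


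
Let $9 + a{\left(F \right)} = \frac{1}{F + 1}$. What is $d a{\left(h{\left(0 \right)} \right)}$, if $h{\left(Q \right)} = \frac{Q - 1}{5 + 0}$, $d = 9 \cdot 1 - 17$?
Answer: $62$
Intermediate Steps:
$d = -8$ ($d = 9 - 17 = -8$)
$h{\left(Q \right)} = - \frac{1}{5} + \frac{Q}{5}$ ($h{\left(Q \right)} = \frac{-1 + Q}{5} = \left(-1 + Q\right) \frac{1}{5} = - \frac{1}{5} + \frac{Q}{5}$)
$a{\left(F \right)} = -9 + \frac{1}{1 + F}$ ($a{\left(F \right)} = -9 + \frac{1}{F + 1} = -9 + \frac{1}{1 + F}$)
$d a{\left(h{\left(0 \right)} \right)} = - 8 \frac{-8 - 9 \left(- \frac{1}{5} + \frac{1}{5} \cdot 0\right)}{1 + \left(- \frac{1}{5} + \frac{1}{5} \cdot 0\right)} = - 8 \frac{-8 - 9 \left(- \frac{1}{5} + 0\right)}{1 + \left(- \frac{1}{5} + 0\right)} = - 8 \frac{-8 - - \frac{9}{5}}{1 - \frac{1}{5}} = - 8 \frac{-8 + \frac{9}{5}}{\frac{4}{5}} = - 8 \cdot \frac{5}{4} \left(- \frac{31}{5}\right) = \left(-8\right) \left(- \frac{31}{4}\right) = 62$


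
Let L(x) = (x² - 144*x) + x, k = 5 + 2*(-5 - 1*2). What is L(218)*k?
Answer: -147150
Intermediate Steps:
k = -9 (k = 5 + 2*(-5 - 2) = 5 + 2*(-7) = 5 - 14 = -9)
L(x) = x² - 143*x
L(218)*k = (218*(-143 + 218))*(-9) = (218*75)*(-9) = 16350*(-9) = -147150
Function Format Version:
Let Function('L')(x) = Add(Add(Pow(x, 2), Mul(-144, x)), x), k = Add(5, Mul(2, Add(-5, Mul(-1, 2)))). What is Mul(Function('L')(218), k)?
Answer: -147150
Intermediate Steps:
k = -9 (k = Add(5, Mul(2, Add(-5, -2))) = Add(5, Mul(2, -7)) = Add(5, -14) = -9)
Function('L')(x) = Add(Pow(x, 2), Mul(-143, x))
Mul(Function('L')(218), k) = Mul(Mul(218, Add(-143, 218)), -9) = Mul(Mul(218, 75), -9) = Mul(16350, -9) = -147150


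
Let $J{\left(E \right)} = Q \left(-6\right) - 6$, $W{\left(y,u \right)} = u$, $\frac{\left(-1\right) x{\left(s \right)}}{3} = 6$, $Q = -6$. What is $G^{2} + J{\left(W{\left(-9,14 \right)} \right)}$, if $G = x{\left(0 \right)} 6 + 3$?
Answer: $11055$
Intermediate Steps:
$x{\left(s \right)} = -18$ ($x{\left(s \right)} = \left(-3\right) 6 = -18$)
$G = -105$ ($G = \left(-18\right) 6 + 3 = -108 + 3 = -105$)
$J{\left(E \right)} = 30$ ($J{\left(E \right)} = \left(-6\right) \left(-6\right) - 6 = 36 - 6 = 30$)
$G^{2} + J{\left(W{\left(-9,14 \right)} \right)} = \left(-105\right)^{2} + 30 = 11025 + 30 = 11055$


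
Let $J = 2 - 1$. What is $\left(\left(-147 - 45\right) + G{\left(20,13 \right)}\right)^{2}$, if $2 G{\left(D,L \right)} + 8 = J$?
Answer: $\frac{152881}{4} \approx 38220.0$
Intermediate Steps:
$J = 1$
$G{\left(D,L \right)} = - \frac{7}{2}$ ($G{\left(D,L \right)} = -4 + \frac{1}{2} \cdot 1 = -4 + \frac{1}{2} = - \frac{7}{2}$)
$\left(\left(-147 - 45\right) + G{\left(20,13 \right)}\right)^{2} = \left(\left(-147 - 45\right) - \frac{7}{2}\right)^{2} = \left(-192 - \frac{7}{2}\right)^{2} = \left(- \frac{391}{2}\right)^{2} = \frac{152881}{4}$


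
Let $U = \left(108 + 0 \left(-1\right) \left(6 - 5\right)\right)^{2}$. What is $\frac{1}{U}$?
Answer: $\frac{1}{11664} \approx 8.5734 \cdot 10^{-5}$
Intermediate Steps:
$U = 11664$ ($U = \left(108 + 0 \left(6 - 5\right)\right)^{2} = \left(108 + 0 \cdot 1\right)^{2} = \left(108 + 0\right)^{2} = 108^{2} = 11664$)
$\frac{1}{U} = \frac{1}{11664}$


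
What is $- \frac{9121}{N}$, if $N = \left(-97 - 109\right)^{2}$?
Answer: $- \frac{9121}{42436} \approx -0.21494$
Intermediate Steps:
$N = 42436$ ($N = \left(-206\right)^{2} = 42436$)
$- \frac{9121}{N} = - \frac{9121}{42436}$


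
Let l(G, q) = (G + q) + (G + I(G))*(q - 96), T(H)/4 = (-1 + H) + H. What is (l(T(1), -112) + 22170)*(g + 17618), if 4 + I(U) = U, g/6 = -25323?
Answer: -2851613600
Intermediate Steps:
g = -151938 (g = 6*(-25323) = -151938)
I(U) = -4 + U
T(H) = -4 + 8*H (T(H) = 4*((-1 + H) + H) = 4*(-1 + 2*H) = -4 + 8*H)
l(G, q) = G + q + (-96 + q)*(-4 + 2*G) (l(G, q) = (G + q) + (G + (-4 + G))*(q - 96) = (G + q) + (-4 + 2*G)*(-96 + q) = (G + q) + (-96 + q)*(-4 + 2*G) = G + q + (-96 + q)*(-4 + 2*G))
(l(T(1), -112) + 22170)*(g + 17618) = ((384 - 191*(-4 + 8*1) - 3*(-112) + 2*(-4 + 8*1)*(-112)) + 22170)*(-151938 + 17618) = ((384 - 191*(-4 + 8) + 336 + 2*(-4 + 8)*(-112)) + 22170)*(-134320) = ((384 - 191*4 + 336 + 2*4*(-112)) + 22170)*(-134320) = ((384 - 764 + 336 - 896) + 22170)*(-134320) = (-940 + 22170)*(-134320) = 21230*(-134320) = -2851613600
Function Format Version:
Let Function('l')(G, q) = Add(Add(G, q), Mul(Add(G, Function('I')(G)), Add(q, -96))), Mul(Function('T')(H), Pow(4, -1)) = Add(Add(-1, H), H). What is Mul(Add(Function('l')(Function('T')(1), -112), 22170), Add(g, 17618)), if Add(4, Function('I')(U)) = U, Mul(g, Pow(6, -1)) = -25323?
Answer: -2851613600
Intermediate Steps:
g = -151938 (g = Mul(6, -25323) = -151938)
Function('I')(U) = Add(-4, U)
Function('T')(H) = Add(-4, Mul(8, H)) (Function('T')(H) = Mul(4, Add(Add(-1, H), H)) = Mul(4, Add(-1, Mul(2, H))) = Add(-4, Mul(8, H)))
Function('l')(G, q) = Add(G, q, Mul(Add(-96, q), Add(-4, Mul(2, G)))) (Function('l')(G, q) = Add(Add(G, q), Mul(Add(G, Add(-4, G)), Add(q, -96))) = Add(Add(G, q), Mul(Add(-4, Mul(2, G)), Add(-96, q))) = Add(Add(G, q), Mul(Add(-96, q), Add(-4, Mul(2, G)))) = Add(G, q, Mul(Add(-96, q), Add(-4, Mul(2, G)))))
Mul(Add(Function('l')(Function('T')(1), -112), 22170), Add(g, 17618)) = Mul(Add(Add(384, Mul(-191, Add(-4, Mul(8, 1))), Mul(-3, -112), Mul(2, Add(-4, Mul(8, 1)), -112)), 22170), Add(-151938, 17618)) = Mul(Add(Add(384, Mul(-191, Add(-4, 8)), 336, Mul(2, Add(-4, 8), -112)), 22170), -134320) = Mul(Add(Add(384, Mul(-191, 4), 336, Mul(2, 4, -112)), 22170), -134320) = Mul(Add(Add(384, -764, 336, -896), 22170), -134320) = Mul(Add(-940, 22170), -134320) = Mul(21230, -134320) = -2851613600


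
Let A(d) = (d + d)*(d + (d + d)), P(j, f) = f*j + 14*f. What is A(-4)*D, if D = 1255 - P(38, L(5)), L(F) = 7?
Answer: 85536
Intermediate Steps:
P(j, f) = 14*f + f*j
A(d) = 6*d² (A(d) = (2*d)*(d + 2*d) = (2*d)*(3*d) = 6*d²)
D = 891 (D = 1255 - 7*(14 + 38) = 1255 - 7*52 = 1255 - 1*364 = 1255 - 364 = 891)
A(-4)*D = (6*(-4)²)*891 = (6*16)*891 = 96*891 = 85536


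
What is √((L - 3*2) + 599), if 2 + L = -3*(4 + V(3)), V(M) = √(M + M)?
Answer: √(579 - 3*√6) ≈ 23.909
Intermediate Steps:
V(M) = √2*√M (V(M) = √(2*M) = √2*√M)
L = -14 - 3*√6 (L = -2 - 3*(4 + √2*√3) = -2 - 3*(4 + √6) = -2 + (-12 - 3*√6) = -14 - 3*√6 ≈ -21.348)
√((L - 3*2) + 599) = √(((-14 - 3*√6) - 3*2) + 599) = √(((-14 - 3*√6) - 6) + 599) = √((-20 - 3*√6) + 599) = √(579 - 3*√6)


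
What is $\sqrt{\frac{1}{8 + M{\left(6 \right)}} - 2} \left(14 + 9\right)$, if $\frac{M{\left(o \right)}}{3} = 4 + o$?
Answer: $\frac{115 i \sqrt{114}}{38} \approx 32.312 i$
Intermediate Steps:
$M{\left(o \right)} = 12 + 3 o$ ($M{\left(o \right)} = 3 \left(4 + o\right) = 12 + 3 o$)
$\sqrt{\frac{1}{8 + M{\left(6 \right)}} - 2} \left(14 + 9\right) = \sqrt{\frac{1}{8 + \left(12 + 3 \cdot 6\right)} - 2} \left(14 + 9\right) = \sqrt{\frac{1}{8 + \left(12 + 18\right)} - 2} \cdot 23 = \sqrt{\frac{1}{8 + 30} - 2} \cdot 23 = \sqrt{\frac{1}{38} - 2} \cdot 23 = \sqrt{- \frac{75}{38}} \cdot 23 = \frac{5 i \sqrt{114}}{38} \cdot 23 = \frac{115 i \sqrt{114}}{38}$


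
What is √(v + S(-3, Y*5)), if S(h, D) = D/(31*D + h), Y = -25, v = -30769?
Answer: I*√462730937046/3878 ≈ 175.41*I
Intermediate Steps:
S(h, D) = D/(h + 31*D)
√(v + S(-3, Y*5)) = √(-30769 + (-25*5)/(-3 + 31*(-25*5))) = √(-30769 - 125/(-3 + 31*(-125))) = √(-30769 - 125/(-3 - 3875)) = √(-30769 - 125/(-3878)) = √(-30769 - 125*(-1/3878)) = √(-30769 + 125/3878) = √(-119322057/3878) = I*√462730937046/3878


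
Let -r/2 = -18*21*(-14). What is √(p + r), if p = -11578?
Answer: I*√22162 ≈ 148.87*I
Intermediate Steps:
r = -10584 (r = -2*(-18*21)*(-14) = -(-756)*(-14) = -2*5292 = -10584)
√(p + r) = √(-11578 - 10584) = √(-22162) = I*√22162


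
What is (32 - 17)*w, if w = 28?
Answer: 420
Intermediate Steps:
(32 - 17)*w = (32 - 17)*28 = 15*28 = 420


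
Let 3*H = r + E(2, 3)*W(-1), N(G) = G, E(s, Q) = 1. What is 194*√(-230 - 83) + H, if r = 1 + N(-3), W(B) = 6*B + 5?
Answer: -1 + 194*I*√313 ≈ -1.0 + 3432.2*I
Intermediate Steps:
W(B) = 5 + 6*B
r = -2 (r = 1 - 3 = -2)
H = -1 (H = (-2 + 1*(5 + 6*(-1)))/3 = (-2 + 1*(5 - 6))/3 = (-2 + 1*(-1))/3 = (-2 - 1)/3 = (⅓)*(-3) = -1)
194*√(-230 - 83) + H = 194*√(-230 - 83) - 1 = 194*√(-313) - 1 = 194*(I*√313) - 1 = 194*I*√313 - 1 = -1 + 194*I*√313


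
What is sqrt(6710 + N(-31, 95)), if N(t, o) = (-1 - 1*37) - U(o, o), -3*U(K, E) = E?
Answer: 13*sqrt(357)/3 ≈ 81.876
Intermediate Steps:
U(K, E) = -E/3
N(t, o) = -38 + o/3 (N(t, o) = (-1 - 1*37) - (-1)*o/3 = (-1 - 37) + o/3 = -38 + o/3)
sqrt(6710 + N(-31, 95)) = sqrt(6710 + (-38 + (1/3)*95)) = sqrt(6710 + (-38 + 95/3)) = sqrt(6710 - 19/3) = sqrt(20111/3) = 13*sqrt(357)/3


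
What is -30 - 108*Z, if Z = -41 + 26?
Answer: 1590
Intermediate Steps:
Z = -15
-30 - 108*Z = -30 - 108*(-15) = -30 + 1620 = 1590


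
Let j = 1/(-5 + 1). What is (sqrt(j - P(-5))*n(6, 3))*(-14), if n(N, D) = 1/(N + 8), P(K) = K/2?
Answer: -3/2 ≈ -1.5000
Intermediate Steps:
P(K) = K/2 (P(K) = K*(1/2) = K/2)
n(N, D) = 1/(8 + N)
j = -1/4 (j = 1/(-4) = -1/4 ≈ -0.25000)
(sqrt(j - P(-5))*n(6, 3))*(-14) = (sqrt(-1/4 - (-5)/2)/(8 + 6))*(-14) = (sqrt(-1/4 - 1*(-5/2))/14)*(-14) = (sqrt(-1/4 + 5/2)*(1/14))*(-14) = (sqrt(9/4)*(1/14))*(-14) = ((3/2)*(1/14))*(-14) = (3/28)*(-14) = -3/2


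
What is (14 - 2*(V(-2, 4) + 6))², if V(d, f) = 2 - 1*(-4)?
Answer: 100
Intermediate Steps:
V(d, f) = 6 (V(d, f) = 2 + 4 = 6)
(14 - 2*(V(-2, 4) + 6))² = (14 - 2*(6 + 6))² = (14 - 2*12)² = (14 - 24)² = (-10)² = 100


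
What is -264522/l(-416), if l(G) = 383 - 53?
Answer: -44087/55 ≈ -801.58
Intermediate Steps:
l(G) = 330
-264522/l(-416) = -264522/330 = -264522*1/330 = -44087/55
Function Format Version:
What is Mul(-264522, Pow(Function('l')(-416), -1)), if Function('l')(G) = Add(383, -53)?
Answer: Rational(-44087, 55) ≈ -801.58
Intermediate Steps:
Function('l')(G) = 330
Mul(-264522, Pow(Function('l')(-416), -1)) = Mul(-264522, Pow(330, -1)) = Mul(-264522, Rational(1, 330)) = Rational(-44087, 55)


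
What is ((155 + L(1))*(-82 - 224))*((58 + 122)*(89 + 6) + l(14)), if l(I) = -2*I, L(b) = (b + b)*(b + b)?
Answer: -830621088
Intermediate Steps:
L(b) = 4*b² (L(b) = (2*b)*(2*b) = 4*b²)
((155 + L(1))*(-82 - 224))*((58 + 122)*(89 + 6) + l(14)) = ((155 + 4*1²)*(-82 - 224))*((58 + 122)*(89 + 6) - 2*14) = ((155 + 4*1)*(-306))*(180*95 - 28) = ((155 + 4)*(-306))*(17100 - 28) = (159*(-306))*17072 = -48654*17072 = -830621088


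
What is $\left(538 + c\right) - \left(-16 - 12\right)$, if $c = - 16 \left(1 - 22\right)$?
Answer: $902$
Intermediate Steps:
$c = 336$ ($c = \left(-16\right) \left(-21\right) = 336$)
$\left(538 + c\right) - \left(-16 - 12\right) = \left(538 + 336\right) - \left(-16 - 12\right) = 874 - -28 = 874 + 28 = 902$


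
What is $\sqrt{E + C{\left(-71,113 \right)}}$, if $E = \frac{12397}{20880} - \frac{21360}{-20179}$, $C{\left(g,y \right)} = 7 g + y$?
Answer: $\frac{i \sqrt{471363894631210235}}{35111460} \approx 19.554 i$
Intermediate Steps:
$C{\left(g,y \right)} = y + 7 g$
$E = \frac{696155863}{421337520}$ ($E = 12397 \cdot \frac{1}{20880} - - \frac{21360}{20179} = \frac{12397}{20880} + \frac{21360}{20179} = \frac{696155863}{421337520} \approx 1.6523$)
$\sqrt{E + C{\left(-71,113 \right)}} = \sqrt{\frac{696155863}{421337520} + \left(113 + 7 \left(-71\right)\right)} = \sqrt{\frac{696155863}{421337520} + \left(113 - 497\right)} = \sqrt{\frac{696155863}{421337520} - 384} = \sqrt{- \frac{161097451817}{421337520}} = \frac{i \sqrt{471363894631210235}}{35111460}$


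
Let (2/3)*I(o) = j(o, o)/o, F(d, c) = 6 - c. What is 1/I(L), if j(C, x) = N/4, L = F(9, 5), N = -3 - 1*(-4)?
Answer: 8/3 ≈ 2.6667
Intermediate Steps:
N = 1 (N = -3 + 4 = 1)
L = 1 (L = 6 - 1*5 = 6 - 5 = 1)
j(C, x) = ¼ (j(C, x) = 1/4 = 1*(¼) = ¼)
I(o) = 3/(8*o) (I(o) = 3*(1/(4*o))/2 = 3/(8*o))
1/I(L) = 1/((3/8)/1) = 1/((3/8)*1) = 1/(3/8) = 8/3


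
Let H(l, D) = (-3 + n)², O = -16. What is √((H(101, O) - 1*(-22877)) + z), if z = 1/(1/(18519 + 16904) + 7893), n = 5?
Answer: √447167157678787131905/139796870 ≈ 151.26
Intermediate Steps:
H(l, D) = 4 (H(l, D) = (-3 + 5)² = 2² = 4)
z = 35423/279593740 (z = 1/(1/35423 + 7893) = 1/(279593740/35423) = 35423/279593740 ≈ 0.00012669)
√((H(101, O) - 1*(-22877)) + z) = √((4 - 1*(-22877)) + 35423/279593740) = √((4 + 22877) + 35423/279593740) = √(22881 + 35423/279593740) = √(6397384400363/279593740) = √447167157678787131905/139796870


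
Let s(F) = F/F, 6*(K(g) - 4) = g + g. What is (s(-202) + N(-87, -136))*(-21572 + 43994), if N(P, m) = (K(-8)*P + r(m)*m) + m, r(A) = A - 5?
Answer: 424336350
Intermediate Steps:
K(g) = 4 + g/3 (K(g) = 4 + (g + g)/6 = 4 + (2*g)/6 = 4 + g/3)
r(A) = -5 + A
s(F) = 1
N(P, m) = m + 4*P/3 + m*(-5 + m) (N(P, m) = ((4 + (⅓)*(-8))*P + (-5 + m)*m) + m = ((4 - 8/3)*P + m*(-5 + m)) + m = (4*P/3 + m*(-5 + m)) + m = m + 4*P/3 + m*(-5 + m))
(s(-202) + N(-87, -136))*(-21572 + 43994) = (1 + ((-136)² - 4*(-136) + (4/3)*(-87)))*(-21572 + 43994) = (1 + (18496 + 544 - 116))*22422 = (1 + 18924)*22422 = 18925*22422 = 424336350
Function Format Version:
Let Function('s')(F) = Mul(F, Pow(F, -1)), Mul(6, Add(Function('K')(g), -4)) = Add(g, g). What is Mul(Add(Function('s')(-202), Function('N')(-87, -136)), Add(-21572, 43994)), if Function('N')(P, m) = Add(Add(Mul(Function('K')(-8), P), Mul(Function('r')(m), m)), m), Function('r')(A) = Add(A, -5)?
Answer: 424336350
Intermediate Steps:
Function('K')(g) = Add(4, Mul(Rational(1, 3), g)) (Function('K')(g) = Add(4, Mul(Rational(1, 6), Add(g, g))) = Add(4, Mul(Rational(1, 6), Mul(2, g))) = Add(4, Mul(Rational(1, 3), g)))
Function('r')(A) = Add(-5, A)
Function('s')(F) = 1
Function('N')(P, m) = Add(m, Mul(Rational(4, 3), P), Mul(m, Add(-5, m))) (Function('N')(P, m) = Add(Add(Mul(Add(4, Mul(Rational(1, 3), -8)), P), Mul(Add(-5, m), m)), m) = Add(Add(Mul(Add(4, Rational(-8, 3)), P), Mul(m, Add(-5, m))), m) = Add(Add(Mul(Rational(4, 3), P), Mul(m, Add(-5, m))), m) = Add(m, Mul(Rational(4, 3), P), Mul(m, Add(-5, m))))
Mul(Add(Function('s')(-202), Function('N')(-87, -136)), Add(-21572, 43994)) = Mul(Add(1, Add(Pow(-136, 2), Mul(-4, -136), Mul(Rational(4, 3), -87))), Add(-21572, 43994)) = Mul(Add(1, Add(18496, 544, -116)), 22422) = Mul(Add(1, 18924), 22422) = Mul(18925, 22422) = 424336350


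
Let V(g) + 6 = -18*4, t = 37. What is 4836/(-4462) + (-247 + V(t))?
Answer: -727493/2231 ≈ -326.08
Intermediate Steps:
V(g) = -78 (V(g) = -6 - 18*4 = -6 - 72 = -78)
4836/(-4462) + (-247 + V(t)) = 4836/(-4462) + (-247 - 78) = 4836*(-1/4462) - 325 = -2418/2231 - 325 = -727493/2231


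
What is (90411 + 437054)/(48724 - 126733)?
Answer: -527465/78009 ≈ -6.7616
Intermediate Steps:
(90411 + 437054)/(48724 - 126733) = 527465/(-78009) = 527465*(-1/78009) = -527465/78009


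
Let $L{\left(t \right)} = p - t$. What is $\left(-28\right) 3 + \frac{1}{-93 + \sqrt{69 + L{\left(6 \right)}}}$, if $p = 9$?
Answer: $- \frac{240187}{2859} - \frac{2 \sqrt{2}}{2859} \approx -84.012$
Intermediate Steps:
$L{\left(t \right)} = 9 - t$
$\left(-28\right) 3 + \frac{1}{-93 + \sqrt{69 + L{\left(6 \right)}}} = \left(-28\right) 3 + \frac{1}{-93 + \sqrt{69 + \left(9 - 6\right)}} = -84 + \frac{1}{-93 + \sqrt{69 + \left(9 - 6\right)}} = -84 + \frac{1}{-93 + \sqrt{69 + 3}} = -84 + \frac{1}{-93 + \sqrt{72}} = -84 + \frac{1}{-93 + 6 \sqrt{2}}$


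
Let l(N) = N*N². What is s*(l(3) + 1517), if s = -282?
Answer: -435408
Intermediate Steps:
l(N) = N³
s*(l(3) + 1517) = -282*(3³ + 1517) = -282*(27 + 1517) = -282*1544 = -435408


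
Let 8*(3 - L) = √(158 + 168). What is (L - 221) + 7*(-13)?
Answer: -309 - √326/8 ≈ -311.26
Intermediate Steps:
L = 3 - √326/8 (L = 3 - √(158 + 168)/8 = 3 - √326/8 ≈ 0.74307)
(L - 221) + 7*(-13) = ((3 - √326/8) - 221) + 7*(-13) = (-218 - √326/8) - 91 = -309 - √326/8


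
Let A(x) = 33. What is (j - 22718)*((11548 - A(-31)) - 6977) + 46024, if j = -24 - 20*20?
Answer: -104972372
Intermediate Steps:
j = -424 (j = -24 - 400 = -424)
(j - 22718)*((11548 - A(-31)) - 6977) + 46024 = (-424 - 22718)*((11548 - 1*33) - 6977) + 46024 = -23142*((11548 - 33) - 6977) + 46024 = -23142*(11515 - 6977) + 46024 = -23142*4538 + 46024 = -105018396 + 46024 = -104972372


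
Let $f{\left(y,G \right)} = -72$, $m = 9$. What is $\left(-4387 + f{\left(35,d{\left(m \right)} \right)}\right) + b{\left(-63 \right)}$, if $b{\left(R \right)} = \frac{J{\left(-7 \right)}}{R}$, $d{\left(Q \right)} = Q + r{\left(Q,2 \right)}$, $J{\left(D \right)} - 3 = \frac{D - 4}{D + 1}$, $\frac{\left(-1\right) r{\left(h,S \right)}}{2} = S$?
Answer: $- \frac{1685531}{378} \approx -4459.1$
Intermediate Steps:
$r{\left(h,S \right)} = - 2 S$
$J{\left(D \right)} = 3 + \frac{-4 + D}{1 + D}$ ($J{\left(D \right)} = 3 + \frac{D - 4}{D + 1} = 3 + \frac{-4 + D}{1 + D}$)
$d{\left(Q \right)} = -4 + Q$ ($d{\left(Q \right)} = Q - 4 = -4 + Q$)
$b{\left(R \right)} = \frac{29}{6 R}$ ($b{\left(R \right)} = \frac{\frac{1}{1 - 7} \left(-1 + 4 \left(-7\right)\right)}{R} = \frac{\frac{1}{-6} \left(-1 - 28\right)}{R} = \frac{\left(- \frac{1}{6}\right) \left(-29\right)}{R} = \frac{29}{6 R}$)
$\left(-4387 + f{\left(35,d{\left(m \right)} \right)}\right) + b{\left(-63 \right)} = \left(-4387 - 72\right) + \frac{29}{6 \left(-63\right)} = -4459 + \frac{29}{6} \left(- \frac{1}{63}\right) = -4459 - \frac{29}{378} = - \frac{1685531}{378}$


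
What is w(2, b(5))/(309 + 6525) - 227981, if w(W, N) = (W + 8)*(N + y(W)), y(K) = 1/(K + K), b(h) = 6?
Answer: -3116044183/13668 ≈ -2.2798e+5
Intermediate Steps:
y(K) = 1/(2*K)
w(W, N) = (8 + W)*(N + 1/(2*W)) (w(W, N) = (W + 8)*(N + 1/(2*W)) = (8 + W)*(N + 1/(2*W)))
w(2, b(5))/(309 + 6525) - 227981 = (1/2 + 4/2 + 8*6 + 6*2)/(309 + 6525) - 227981 = (1/2 + 4*(1/2) + 48 + 12)/6834 - 227981 = (1/2 + 2 + 48 + 12)/6834 - 227981 = (1/6834)*(125/2) - 227981 = 125/13668 - 227981 = -3116044183/13668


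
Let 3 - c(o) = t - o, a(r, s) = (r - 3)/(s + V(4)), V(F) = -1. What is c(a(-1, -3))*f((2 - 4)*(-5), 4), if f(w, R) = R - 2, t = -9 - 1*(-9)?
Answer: 8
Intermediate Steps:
t = 0 (t = -9 + 9 = 0)
a(r, s) = (-3 + r)/(-1 + s) (a(r, s) = (r - 3)/(s - 1) = (-3 + r)/(-1 + s))
f(w, R) = -2 + R
c(o) = 3 + o (c(o) = 3 - (0 - o) = 3 - (-1)*o = 3 + o)
c(a(-1, -3))*f((2 - 4)*(-5), 4) = (3 + (-3 - 1)/(-1 - 3))*(-2 + 4) = (3 - 4/(-4))*2 = (3 - ¼*(-4))*2 = (3 + 1)*2 = 4*2 = 8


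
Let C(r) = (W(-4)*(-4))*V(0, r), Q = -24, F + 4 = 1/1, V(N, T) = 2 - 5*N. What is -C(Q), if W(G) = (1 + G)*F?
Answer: 72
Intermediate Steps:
F = -3 (F = -4 + 1/1 = -4 + 1*1 = -4 + 1 = -3)
W(G) = -3 - 3*G (W(G) = (1 + G)*(-3) = -3 - 3*G)
C(r) = -72 (C(r) = ((-3 - 3*(-4))*(-4))*(2 - 5*0) = ((-3 + 12)*(-4))*(2 + 0) = (9*(-4))*2 = -36*2 = -72)
-C(Q) = -1*(-72) = 72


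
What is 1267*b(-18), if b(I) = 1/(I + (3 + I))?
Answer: -1267/33 ≈ -38.394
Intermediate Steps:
b(I) = 1/(3 + 2*I)
1267*b(-18) = 1267/(3 + 2*(-18)) = 1267/(3 - 36) = 1267/(-33) = 1267*(-1/33) = -1267/33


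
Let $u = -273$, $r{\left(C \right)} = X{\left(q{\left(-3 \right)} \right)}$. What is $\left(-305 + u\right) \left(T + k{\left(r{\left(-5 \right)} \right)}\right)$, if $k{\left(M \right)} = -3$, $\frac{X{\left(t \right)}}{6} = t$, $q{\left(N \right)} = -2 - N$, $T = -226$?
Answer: $132362$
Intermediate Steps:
$X{\left(t \right)} = 6 t$
$r{\left(C \right)} = 6$ ($r{\left(C \right)} = 6 \left(-2 - -3\right) = 6 \left(-2 + 3\right) = 6 \cdot 1 = 6$)
$\left(-305 + u\right) \left(T + k{\left(r{\left(-5 \right)} \right)}\right) = \left(-305 - 273\right) \left(-226 - 3\right) = \left(-578\right) \left(-229\right) = 132362$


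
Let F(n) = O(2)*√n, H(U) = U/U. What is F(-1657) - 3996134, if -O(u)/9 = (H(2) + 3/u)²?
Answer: -3996134 - 225*I*√1657/4 ≈ -3.9961e+6 - 2289.7*I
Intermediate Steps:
H(U) = 1
O(u) = -9*(1 + 3/u)²
F(n) = -225*√n/4 (F(n) = (-9*(3 + 2)²/2²)*√n = (-9*¼*5²)*√n = (-9*¼*25)*√n = -225*√n/4)
F(-1657) - 3996134 = -225*I*√1657/4 - 3996134 = -3996134 - 225*I*√1657/4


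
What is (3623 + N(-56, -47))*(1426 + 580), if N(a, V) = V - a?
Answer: 7285792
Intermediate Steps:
(3623 + N(-56, -47))*(1426 + 580) = (3623 + (-47 - 1*(-56)))*(1426 + 580) = (3623 + (-47 + 56))*2006 = (3623 + 9)*2006 = 3632*2006 = 7285792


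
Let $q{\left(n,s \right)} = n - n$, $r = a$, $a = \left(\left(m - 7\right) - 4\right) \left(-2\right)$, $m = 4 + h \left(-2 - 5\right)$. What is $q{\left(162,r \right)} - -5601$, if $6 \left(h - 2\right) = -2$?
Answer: $5601$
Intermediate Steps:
$h = \frac{5}{3}$ ($h = 2 + \frac{1}{6} \left(-2\right) = 2 - \frac{1}{3} = \frac{5}{3} \approx 1.6667$)
$m = - \frac{23}{3}$ ($m = 4 + \frac{5 \left(-2 - 5\right)}{3} = 4 + \frac{5}{3} \left(-7\right) = 4 - \frac{35}{3} = - \frac{23}{3} \approx -7.6667$)
$a = \frac{112}{3}$ ($a = \left(\left(- \frac{23}{3} - 7\right) - 4\right) \left(-2\right) = \left(- \frac{44}{3} - 4\right) \left(-2\right) = \left(- \frac{56}{3}\right) \left(-2\right) = \frac{112}{3} \approx 37.333$)
$r = \frac{112}{3} \approx 37.333$
$q{\left(n,s \right)} = 0$
$q{\left(162,r \right)} - -5601 = 0 - -5601 = 0 + 5601 = 5601$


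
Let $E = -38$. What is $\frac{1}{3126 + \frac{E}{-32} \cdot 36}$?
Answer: $\frac{4}{12675} \approx 0.00031558$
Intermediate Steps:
$\frac{1}{3126 + \frac{E}{-32} \cdot 36} = \frac{1}{3126 + - \frac{38}{-32} \cdot 36} = \frac{1}{3126 + \left(-38\right) \left(- \frac{1}{32}\right) 36} = \frac{1}{3126 + \frac{19}{16} \cdot 36} = \frac{1}{3126 + \frac{171}{4}} = \frac{1}{\frac{12675}{4}} = \frac{4}{12675}$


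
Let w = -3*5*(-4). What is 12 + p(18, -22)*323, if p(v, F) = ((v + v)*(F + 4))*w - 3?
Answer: -12559197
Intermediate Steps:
w = 60 (w = -15*(-4) = 60)
p(v, F) = -3 + 120*v*(4 + F) (p(v, F) = ((v + v)*(F + 4))*60 - 3 = ((2*v)*(4 + F))*60 - 3 = (2*v*(4 + F))*60 - 3 = 120*v*(4 + F) - 3 = -3 + 120*v*(4 + F))
12 + p(18, -22)*323 = 12 + (-3 + 480*18 + 120*(-22)*18)*323 = 12 + (-3 + 8640 - 47520)*323 = 12 - 38883*323 = 12 - 12559209 = -12559197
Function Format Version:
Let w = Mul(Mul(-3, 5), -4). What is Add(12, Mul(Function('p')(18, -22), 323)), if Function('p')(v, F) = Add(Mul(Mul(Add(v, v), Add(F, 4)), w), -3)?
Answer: -12559197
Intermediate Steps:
w = 60 (w = Mul(-15, -4) = 60)
Function('p')(v, F) = Add(-3, Mul(120, v, Add(4, F))) (Function('p')(v, F) = Add(Mul(Mul(Add(v, v), Add(F, 4)), 60), -3) = Add(Mul(Mul(Mul(2, v), Add(4, F)), 60), -3) = Add(Mul(Mul(2, v, Add(4, F)), 60), -3) = Add(Mul(120, v, Add(4, F)), -3) = Add(-3, Mul(120, v, Add(4, F))))
Add(12, Mul(Function('p')(18, -22), 323)) = Add(12, Mul(Add(-3, Mul(480, 18), Mul(120, -22, 18)), 323)) = Add(12, Mul(Add(-3, 8640, -47520), 323)) = Add(12, Mul(-38883, 323)) = Add(12, -12559209) = -12559197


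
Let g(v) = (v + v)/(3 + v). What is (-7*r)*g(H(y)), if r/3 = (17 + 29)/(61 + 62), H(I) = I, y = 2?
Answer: -1288/205 ≈ -6.2829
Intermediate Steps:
r = 46/41 (r = 3*((17 + 29)/(61 + 62)) = 3*(46/123) = 46/41 ≈ 1.1220)
g(v) = 2*v/(3 + v) (g(v) = (2*v)/(3 + v) = 2*v/(3 + v))
(-7*r)*g(H(y)) = (-7*46/41)*(2*2/(3 + 2)) = -644*2/(41*5) = -322/41*⅘ = -1288/205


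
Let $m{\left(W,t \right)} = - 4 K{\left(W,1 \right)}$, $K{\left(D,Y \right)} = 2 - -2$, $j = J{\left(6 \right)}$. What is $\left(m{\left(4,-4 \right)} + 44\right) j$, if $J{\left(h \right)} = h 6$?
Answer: $1008$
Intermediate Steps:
$J{\left(h \right)} = 6 h$
$j = 36$ ($j = 6 \cdot 6 = 36$)
$K{\left(D,Y \right)} = 4$ ($K{\left(D,Y \right)} = 2 + 2 = 4$)
$m{\left(W,t \right)} = -16$ ($m{\left(W,t \right)} = \left(-4\right) 4 = -16$)
$\left(m{\left(4,-4 \right)} + 44\right) j = \left(-16 + 44\right) 36 = 28 \cdot 36 = 1008$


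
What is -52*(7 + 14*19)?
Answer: -14196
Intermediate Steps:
-52*(7 + 14*19) = -52*(7 + 266) = -52*273 = -14196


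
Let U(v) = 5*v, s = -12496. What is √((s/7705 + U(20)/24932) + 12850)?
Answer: √56018608291470995/2088055 ≈ 113.35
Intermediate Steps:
√((s/7705 + U(20)/24932) + 12850) = √((-12496/7705 + (5*20)/24932) + 12850) = √((-12496*1/7705 + 100*(1/24932)) + 12850) = √((-12496/7705 + 25/6233) + 12850) = √(-3378041/2088055 + 12850) = √(26828128709/2088055) = √56018608291470995/2088055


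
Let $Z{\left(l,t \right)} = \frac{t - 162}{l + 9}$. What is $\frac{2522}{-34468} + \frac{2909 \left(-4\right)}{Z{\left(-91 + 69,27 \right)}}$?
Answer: $- \frac{2607122947}{2326590} \approx -1120.6$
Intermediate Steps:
$Z{\left(l,t \right)} = \frac{-162 + t}{9 + l}$
$\frac{2522}{-34468} + \frac{2909 \left(-4\right)}{Z{\left(-91 + 69,27 \right)}} = \frac{2522}{-34468} + \frac{2909 \left(-4\right)}{\frac{1}{9 + \left(-91 + 69\right)} \left(-162 + 27\right)} = 2522 \left(- \frac{1}{34468}\right) - \frac{11636}{\frac{1}{9 - 22} \left(-135\right)} = - \frac{1261}{17234} - \frac{11636}{\frac{1}{-13} \left(-135\right)} = - \frac{1261}{17234} - \frac{11636}{\left(- \frac{1}{13}\right) \left(-135\right)} = - \frac{1261}{17234} - \frac{11636}{\frac{135}{13}} = - \frac{1261}{17234} - \frac{151268}{135} = - \frac{2607122947}{2326590}$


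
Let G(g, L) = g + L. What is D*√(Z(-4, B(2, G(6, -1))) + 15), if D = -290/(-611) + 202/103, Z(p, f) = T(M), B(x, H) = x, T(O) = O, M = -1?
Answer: 153292*√14/62933 ≈ 9.1139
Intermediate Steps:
G(g, L) = L + g
Z(p, f) = -1
D = 153292/62933 (D = -290*(-1/611) + 202*(1/103) = 290/611 + 202/103 = 153292/62933 ≈ 2.4358)
D*√(Z(-4, B(2, G(6, -1))) + 15) = 153292*√(-1 + 15)/62933 = 153292*√14/62933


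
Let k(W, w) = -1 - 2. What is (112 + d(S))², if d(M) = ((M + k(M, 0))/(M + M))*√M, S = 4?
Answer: 201601/16 ≈ 12600.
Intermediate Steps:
k(W, w) = -3
d(M) = (-3 + M)/(2*√M) (d(M) = ((M - 3)/(M + M))*√M = ((-3 + M)/((2*M)))*√M = ((-3 + M)*(1/(2*M)))*√M = ((-3 + M)/(2*M))*√M = (-3 + M)/(2*√M))
(112 + d(S))² = (112 + (-3 + 4)/(2*√4))² = (112 + (½)*(½)*1)² = (112 + ¼)² = (449/4)² = 201601/16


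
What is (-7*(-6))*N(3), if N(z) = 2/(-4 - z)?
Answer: -12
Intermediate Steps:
(-7*(-6))*N(3) = (-7*(-6))*(-2/(4 + 3)) = 42*(-2/7) = -12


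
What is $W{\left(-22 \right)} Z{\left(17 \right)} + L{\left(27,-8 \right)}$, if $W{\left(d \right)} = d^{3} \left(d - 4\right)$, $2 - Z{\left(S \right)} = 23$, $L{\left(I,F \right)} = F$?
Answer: $-5813816$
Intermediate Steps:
$Z{\left(S \right)} = -21$ ($Z{\left(S \right)} = 2 - 23 = -21$)
$W{\left(d \right)} = d^{3} \left(-4 + d\right)$
$W{\left(-22 \right)} Z{\left(17 \right)} + L{\left(27,-8 \right)} = \left(-22\right)^{3} \left(-4 - 22\right) \left(-21\right) - 8 = \left(-10648\right) \left(-26\right) \left(-21\right) - 8 = 276848 \left(-21\right) - 8 = -5813808 - 8 = -5813816$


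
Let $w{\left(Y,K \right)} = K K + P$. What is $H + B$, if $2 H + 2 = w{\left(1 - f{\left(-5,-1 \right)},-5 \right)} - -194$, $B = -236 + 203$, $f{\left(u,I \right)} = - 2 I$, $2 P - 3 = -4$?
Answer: $\frac{301}{4} \approx 75.25$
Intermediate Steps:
$P = - \frac{1}{2}$ ($P = \frac{3}{2} + \frac{1}{2} \left(-4\right) = \frac{3}{2} - 2 = - \frac{1}{2} \approx -0.5$)
$B = -33$
$w{\left(Y,K \right)} = - \frac{1}{2} + K^{2}$ ($w{\left(Y,K \right)} = K K - \frac{1}{2} = K^{2} - \frac{1}{2} = - \frac{1}{2} + K^{2}$)
$H = \frac{433}{4}$ ($H = -1 + \frac{\left(- \frac{1}{2} + \left(-5\right)^{2}\right) - -194}{2} = -1 + \frac{\left(- \frac{1}{2} + 25\right) + 194}{2} = -1 + \frac{\frac{49}{2} + 194}{2} = -1 + \frac{1}{2} \cdot \frac{437}{2} = -1 + \frac{437}{4} = \frac{433}{4} \approx 108.25$)
$H + B = \frac{433}{4} - 33 = \frac{301}{4}$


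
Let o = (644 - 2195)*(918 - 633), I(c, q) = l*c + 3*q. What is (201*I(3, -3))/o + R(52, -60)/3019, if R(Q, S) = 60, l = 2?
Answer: 3149173/148278185 ≈ 0.021238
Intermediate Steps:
I(c, q) = 2*c + 3*q
o = -442035 (o = -1551*285 = -442035)
(201*I(3, -3))/o + R(52, -60)/3019 = (201*(2*3 + 3*(-3)))/(-442035) + 60/3019 = (201*(6 - 9))*(-1/442035) + 60*(1/3019) = (201*(-3))*(-1/442035) + 60/3019 = -603*(-1/442035) + 60/3019 = 67/49115 + 60/3019 = 3149173/148278185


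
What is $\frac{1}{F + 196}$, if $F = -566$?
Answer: $- \frac{1}{370} \approx -0.0027027$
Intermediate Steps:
$\frac{1}{F + 196} = \frac{1}{-566 + 196} = \frac{1}{-370} = - \frac{1}{370}$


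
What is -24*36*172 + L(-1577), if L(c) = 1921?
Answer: -146687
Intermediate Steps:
-24*36*172 + L(-1577) = -24*36*172 + 1921 = -864*172 + 1921 = -148608 + 1921 = -146687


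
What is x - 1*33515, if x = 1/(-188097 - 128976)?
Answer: -10626701596/317073 ≈ -33515.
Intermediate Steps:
x = -1/317073 (x = 1/(-317073) = -1/317073 ≈ -3.1538e-6)
x - 1*33515 = -1/317073 - 1*33515 = -1/317073 - 33515 = -10626701596/317073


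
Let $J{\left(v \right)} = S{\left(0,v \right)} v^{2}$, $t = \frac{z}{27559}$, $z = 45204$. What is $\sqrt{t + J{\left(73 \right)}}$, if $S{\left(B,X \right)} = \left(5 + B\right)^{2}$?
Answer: $\frac{\sqrt{101185430908261}}{27559} \approx 365.0$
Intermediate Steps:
$t = \frac{45204}{27559} \approx 1.6403$
$J{\left(v \right)} = 25 v^{2}$ ($J{\left(v \right)} = \left(5 + 0\right)^{2} v^{2} = 5^{2} v^{2} = 25 v^{2}$)
$\sqrt{t + J{\left(73 \right)}} = \sqrt{\frac{45204}{27559} + 25 \cdot 73^{2}} = \sqrt{\frac{45204}{27559} + 25 \cdot 5329} = \sqrt{\frac{45204}{27559} + 133225} = \sqrt{\frac{3671592979}{27559}} = \frac{\sqrt{101185430908261}}{27559}$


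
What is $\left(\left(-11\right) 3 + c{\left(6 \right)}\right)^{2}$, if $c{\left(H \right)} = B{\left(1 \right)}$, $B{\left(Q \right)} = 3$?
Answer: $900$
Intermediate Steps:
$c{\left(H \right)} = 3$
$\left(\left(-11\right) 3 + c{\left(6 \right)}\right)^{2} = \left(\left(-11\right) 3 + 3\right)^{2} = \left(-33 + 3\right)^{2} = \left(-30\right)^{2} = 900$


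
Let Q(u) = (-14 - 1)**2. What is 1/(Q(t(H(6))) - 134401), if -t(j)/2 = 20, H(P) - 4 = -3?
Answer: -1/134176 ≈ -7.4529e-6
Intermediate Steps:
H(P) = 1 (H(P) = 4 - 3 = 1)
t(j) = -40 (t(j) = -2*20 = -40)
Q(u) = 225 (Q(u) = (-15)**2 = 225)
1/(Q(t(H(6))) - 134401) = 1/(225 - 134401) = 1/(-134176) = -1/134176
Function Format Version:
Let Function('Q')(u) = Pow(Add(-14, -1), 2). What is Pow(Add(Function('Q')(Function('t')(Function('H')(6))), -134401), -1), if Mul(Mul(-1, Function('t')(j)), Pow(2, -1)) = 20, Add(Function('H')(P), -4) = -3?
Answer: Rational(-1, 134176) ≈ -7.4529e-6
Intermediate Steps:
Function('H')(P) = 1 (Function('H')(P) = Add(4, -3) = 1)
Function('t')(j) = -40 (Function('t')(j) = Mul(-2, 20) = -40)
Function('Q')(u) = 225 (Function('Q')(u) = Pow(-15, 2) = 225)
Pow(Add(Function('Q')(Function('t')(Function('H')(6))), -134401), -1) = Pow(Add(225, -134401), -1) = Pow(-134176, -1) = Rational(-1, 134176)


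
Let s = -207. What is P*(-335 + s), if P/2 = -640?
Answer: 693760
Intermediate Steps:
P = -1280 (P = 2*(-640) = -1280)
P*(-335 + s) = -1280*(-335 - 207) = -1280*(-542) = 693760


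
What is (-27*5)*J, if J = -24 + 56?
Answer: -4320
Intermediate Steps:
J = 32
(-27*5)*J = -27*5*32 = -135*32 = -4320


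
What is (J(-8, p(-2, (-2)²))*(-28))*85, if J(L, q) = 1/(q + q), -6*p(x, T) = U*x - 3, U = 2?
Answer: -1020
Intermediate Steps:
p(x, T) = ½ - x/3 (p(x, T) = -(2*x - 3)/6 = -(-3 + 2*x)/6 = ½ - x/3)
J(L, q) = 1/(2*q)
(J(-8, p(-2, (-2)²))*(-28))*85 = ((1/(2*(½ - ⅓*(-2))))*(-28))*85 = ((1/(2*(½ + ⅔)))*(-28))*85 = ((1/(2*(7/6)))*(-28))*85 = (((½)*(6/7))*(-28))*85 = ((3/7)*(-28))*85 = -12*85 = -1020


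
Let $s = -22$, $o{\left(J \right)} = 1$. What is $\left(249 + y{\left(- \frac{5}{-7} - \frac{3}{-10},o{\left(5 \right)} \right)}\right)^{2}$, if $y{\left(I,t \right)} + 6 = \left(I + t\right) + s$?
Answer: $\frac{243703321}{4900} \approx 49735.0$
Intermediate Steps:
$y{\left(I,t \right)} = -28 + I + t$ ($y{\left(I,t \right)} = -6 - \left(22 - I - t\right) = -6 + \left(-22 + I + t\right) = -28 + I + t$)
$\left(249 + y{\left(- \frac{5}{-7} - \frac{3}{-10},o{\left(5 \right)} \right)}\right)^{2} = \left(249 - \frac{1819}{70}\right)^{2} = \left(\frac{15611}{70}\right)^{2} = \frac{243703321}{4900}$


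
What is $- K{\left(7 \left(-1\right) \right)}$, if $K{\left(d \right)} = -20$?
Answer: $20$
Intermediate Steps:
$- K{\left(7 \left(-1\right) \right)} = \left(-1\right) \left(-20\right) = 20$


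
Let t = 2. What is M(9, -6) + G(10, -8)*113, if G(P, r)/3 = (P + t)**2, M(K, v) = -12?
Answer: 48804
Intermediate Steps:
G(P, r) = 3*(2 + P)**2 (G(P, r) = 3*(P + 2)**2 = 3*(2 + P)**2)
M(9, -6) + G(10, -8)*113 = -12 + (3*(2 + 10)**2)*113 = -12 + (3*12**2)*113 = -12 + (3*144)*113 = -12 + 432*113 = -12 + 48816 = 48804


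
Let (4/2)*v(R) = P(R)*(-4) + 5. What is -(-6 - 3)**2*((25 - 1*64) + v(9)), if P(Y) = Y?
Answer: 8829/2 ≈ 4414.5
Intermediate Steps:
v(R) = 5/2 - 2*R (v(R) = (R*(-4) + 5)/2 = (-4*R + 5)/2 = (5 - 4*R)/2 = 5/2 - 2*R)
-(-6 - 3)**2*((25 - 1*64) + v(9)) = -(-6 - 3)**2*((25 - 1*64) + (5/2 - 2*9)) = -(-9)**2*((25 - 64) + (5/2 - 18)) = -81*(-39 - 31/2) = -81*(-109)/2 = -1*(-8829/2) = 8829/2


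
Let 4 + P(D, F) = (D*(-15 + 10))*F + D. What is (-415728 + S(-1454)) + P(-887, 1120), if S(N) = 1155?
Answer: 4551736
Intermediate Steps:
P(D, F) = -4 + D - 5*D*F (P(D, F) = -4 + ((D*(-15 + 10))*F + D) = -4 + ((D*(-5))*F + D) = -4 + ((-5*D)*F + D) = -4 + (-5*D*F + D) = -4 + (D - 5*D*F) = -4 + D - 5*D*F)
(-415728 + S(-1454)) + P(-887, 1120) = (-415728 + 1155) + (-4 - 887 - 5*(-887)*1120) = -414573 + (-4 - 887 + 4967200) = -414573 + 4966309 = 4551736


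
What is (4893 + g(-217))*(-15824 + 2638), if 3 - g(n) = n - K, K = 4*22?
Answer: -68580386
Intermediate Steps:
K = 88
g(n) = 91 - n (g(n) = 3 - (n - 1*88) = 3 - (n - 88) = 3 - (-88 + n) = 3 + (88 - n) = 91 - n)
(4893 + g(-217))*(-15824 + 2638) = (4893 + (91 - 1*(-217)))*(-15824 + 2638) = (4893 + (91 + 217))*(-13186) = (4893 + 308)*(-13186) = 5201*(-13186) = -68580386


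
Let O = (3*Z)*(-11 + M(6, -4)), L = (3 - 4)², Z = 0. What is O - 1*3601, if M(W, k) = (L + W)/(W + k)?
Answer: -3601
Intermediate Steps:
L = 1 (L = (-1)² = 1)
M(W, k) = (1 + W)/(W + k)
O = 0 (O = (3*0)*(-11 + (1 + 6)/(6 - 4)) = 0*(-11 + 7/2) = 0*(-15/2) = 0)
O - 1*3601 = 0 - 1*3601 = 0 - 3601 = -3601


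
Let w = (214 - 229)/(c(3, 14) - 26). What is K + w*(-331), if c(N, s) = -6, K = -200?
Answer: -11365/32 ≈ -355.16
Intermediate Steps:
w = 15/32 (w = (214 - 229)/(-6 - 26) = -15/(-32) = -15*(-1/32) = 15/32 ≈ 0.46875)
K + w*(-331) = -200 + (15/32)*(-331) = -200 - 4965/32 = -11365/32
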